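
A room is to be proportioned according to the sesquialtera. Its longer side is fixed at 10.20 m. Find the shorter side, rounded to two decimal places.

6.80 m

3:2 = 1.50000.
Shorter side = 10.20 ÷ 1.50000 ≈ 6.8000 → 6.80 m.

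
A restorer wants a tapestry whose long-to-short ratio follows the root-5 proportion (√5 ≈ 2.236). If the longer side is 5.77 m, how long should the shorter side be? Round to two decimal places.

2.58 m

root-5 ≈ 2.23607.
Shorter side = 5.77 ÷ 2.23607 ≈ 2.5804 → 2.58 m.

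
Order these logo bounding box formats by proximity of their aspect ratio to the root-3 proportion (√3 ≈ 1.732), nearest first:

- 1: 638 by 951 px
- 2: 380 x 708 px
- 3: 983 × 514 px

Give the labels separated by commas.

1: 951/638 ≈ 1.491 → |1.491 − 1.732| = 0.241
2: 708/380 ≈ 1.863 → |1.863 − 1.732| = 0.131
3: 983/514 ≈ 1.912 → |1.912 − 1.732| = 0.180

2, 3, 1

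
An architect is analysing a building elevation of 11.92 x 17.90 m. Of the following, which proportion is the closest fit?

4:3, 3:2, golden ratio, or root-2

3:2

Ratio = 17.90 / 11.92 ≈ 1.502.
Distances: 4:3 1.333 (Δ 0.169); 3:2 1.500 (Δ 0.002); golden ratio 1.618 (Δ 0.116); root-2 1.414 (Δ 0.088).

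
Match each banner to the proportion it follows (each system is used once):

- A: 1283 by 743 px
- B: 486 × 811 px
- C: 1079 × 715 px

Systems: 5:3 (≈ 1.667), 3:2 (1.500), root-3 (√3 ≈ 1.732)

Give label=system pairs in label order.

A=root-3, B=5:3, C=3:2

A = 1283/743 ≈ 1.727 → root-3 (1.732)
B = 811/486 ≈ 1.669 → 5:3 (1.667)
C = 1079/715 ≈ 1.509 → 3:2 (1.500)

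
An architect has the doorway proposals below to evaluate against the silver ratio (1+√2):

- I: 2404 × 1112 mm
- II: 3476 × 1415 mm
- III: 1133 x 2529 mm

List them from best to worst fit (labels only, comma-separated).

II, III, I

Ratios: I = 2404 / 1112 ≈ 2.162; II = 3476 / 1415 ≈ 2.457; III = 2529 / 1133 ≈ 2.232.
|Δ from 2.414|: I 0.252; II 0.043; III 0.182.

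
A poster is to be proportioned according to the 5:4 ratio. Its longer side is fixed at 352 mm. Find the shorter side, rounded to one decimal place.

281.6 mm

5:4 = 1.25000.
Shorter side = 352 ÷ 1.25000 ≈ 281.600 → 281.6 mm.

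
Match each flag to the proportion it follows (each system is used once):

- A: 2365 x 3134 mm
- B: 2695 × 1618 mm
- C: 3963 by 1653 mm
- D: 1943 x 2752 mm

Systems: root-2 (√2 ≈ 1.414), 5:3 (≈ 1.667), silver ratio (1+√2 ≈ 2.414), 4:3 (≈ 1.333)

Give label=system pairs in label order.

A=4:3, B=5:3, C=silver ratio, D=root-2

Ratios: A ≈ 1.325; B ≈ 1.666; C ≈ 2.397; D ≈ 1.416.
Targets: root-2 ≈ 1.414; 5:3 ≈ 1.667; silver ratio ≈ 2.414; 4:3 ≈ 1.333.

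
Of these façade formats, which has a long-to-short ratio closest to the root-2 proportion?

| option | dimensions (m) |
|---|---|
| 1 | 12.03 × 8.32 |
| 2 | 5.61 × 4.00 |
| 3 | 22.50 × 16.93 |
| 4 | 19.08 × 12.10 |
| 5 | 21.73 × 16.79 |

Ratios (long/short): 1 ≈ 1.446; 2 ≈ 1.403; 3 ≈ 1.329; 4 ≈ 1.577; 5 ≈ 1.294.
root-2 ≈ 1.414; option 2 is nearest (Δ 0.011).

2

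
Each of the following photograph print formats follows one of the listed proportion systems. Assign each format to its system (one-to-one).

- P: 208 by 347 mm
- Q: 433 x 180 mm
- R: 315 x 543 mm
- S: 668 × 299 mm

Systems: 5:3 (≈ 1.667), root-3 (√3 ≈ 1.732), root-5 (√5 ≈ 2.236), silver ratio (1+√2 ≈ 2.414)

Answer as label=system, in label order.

P=5:3, Q=silver ratio, R=root-3, S=root-5

P = 347/208 ≈ 1.668 → 5:3 (1.667)
Q = 433/180 ≈ 2.406 → silver ratio (2.414)
R = 543/315 ≈ 1.724 → root-3 (1.732)
S = 668/299 ≈ 2.234 → root-5 (2.236)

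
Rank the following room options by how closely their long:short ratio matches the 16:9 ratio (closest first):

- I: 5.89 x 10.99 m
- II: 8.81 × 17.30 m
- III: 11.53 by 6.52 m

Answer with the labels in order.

Ratios: I = 10.99 / 5.89 ≈ 1.866; II = 17.30 / 8.81 ≈ 1.964; III = 11.53 / 6.52 ≈ 1.768.
|Δ from 1.778|: I 0.088; II 0.186; III 0.010.

III, I, II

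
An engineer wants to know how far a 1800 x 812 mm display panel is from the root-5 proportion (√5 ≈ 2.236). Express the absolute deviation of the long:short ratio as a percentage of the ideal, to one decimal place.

0.9%

Ratio = 1800 / 812 ≈ 2.2167.
Ideal root-5 ≈ 2.2361. |2.2167 − 2.2361| / 2.2361 ≈ 0.87% → 0.9%.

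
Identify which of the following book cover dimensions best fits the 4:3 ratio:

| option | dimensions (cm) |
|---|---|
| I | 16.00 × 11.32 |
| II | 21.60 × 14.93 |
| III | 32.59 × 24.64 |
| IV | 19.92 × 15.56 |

Target 4:3 ≈ 1.333.
I: 1.413 (Δ0.080)  II: 1.447 (Δ0.114)  III: 1.323 (Δ0.010)  IV: 1.280 (Δ0.053)

III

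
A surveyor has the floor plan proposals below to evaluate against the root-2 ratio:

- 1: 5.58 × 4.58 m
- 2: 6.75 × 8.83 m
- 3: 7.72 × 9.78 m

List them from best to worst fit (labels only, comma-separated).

1: 5.58/4.58 ≈ 1.218 → |1.218 − 1.414| = 0.196
2: 8.83/6.75 ≈ 1.308 → |1.308 − 1.414| = 0.106
3: 9.78/7.72 ≈ 1.267 → |1.267 − 1.414| = 0.147

2, 3, 1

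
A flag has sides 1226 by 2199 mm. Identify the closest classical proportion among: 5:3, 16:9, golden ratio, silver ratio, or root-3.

2199/1226 ≈ 1.794. Nearest candidates are 16:9 (1.778, off by 0.016) and root-3 (1.732, off by 0.062).

16:9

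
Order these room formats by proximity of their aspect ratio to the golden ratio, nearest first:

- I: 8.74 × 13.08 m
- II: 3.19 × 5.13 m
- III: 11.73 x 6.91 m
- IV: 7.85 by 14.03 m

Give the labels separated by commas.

II, III, I, IV

Ratios: I = 13.08 / 8.74 ≈ 1.497; II = 5.13 / 3.19 ≈ 1.608; III = 11.73 / 6.91 ≈ 1.698; IV = 14.03 / 7.85 ≈ 1.787.
|Δ from 1.618|: I 0.121; II 0.010; III 0.080; IV 0.169.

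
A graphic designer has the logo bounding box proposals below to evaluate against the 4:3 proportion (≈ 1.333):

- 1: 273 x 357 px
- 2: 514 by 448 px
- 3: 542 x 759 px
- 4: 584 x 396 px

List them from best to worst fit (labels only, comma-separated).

1: 357/273 ≈ 1.308 → |1.308 − 1.333| = 0.025
2: 514/448 ≈ 1.147 → |1.147 − 1.333| = 0.186
3: 759/542 ≈ 1.400 → |1.400 − 1.333| = 0.067
4: 584/396 ≈ 1.475 → |1.475 − 1.333| = 0.142

1, 3, 4, 2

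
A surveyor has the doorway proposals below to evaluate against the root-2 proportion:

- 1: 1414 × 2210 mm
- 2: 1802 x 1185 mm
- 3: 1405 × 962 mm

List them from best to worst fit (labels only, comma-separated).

Ratios: 1 = 2210 / 1414 ≈ 1.563; 2 = 1802 / 1185 ≈ 1.521; 3 = 1405 / 962 ≈ 1.460.
|Δ from 1.414|: 1 0.149; 2 0.107; 3 0.046.

3, 2, 1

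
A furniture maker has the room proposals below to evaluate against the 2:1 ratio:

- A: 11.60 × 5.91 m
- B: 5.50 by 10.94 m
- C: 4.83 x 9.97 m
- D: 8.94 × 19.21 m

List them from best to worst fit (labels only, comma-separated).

B, A, C, D

Ratios: A = 11.60 / 5.91 ≈ 1.963; B = 10.94 / 5.50 ≈ 1.989; C = 9.97 / 4.83 ≈ 2.064; D = 19.21 / 8.94 ≈ 2.149.
|Δ from 2.000|: A 0.037; B 0.011; C 0.064; D 0.149.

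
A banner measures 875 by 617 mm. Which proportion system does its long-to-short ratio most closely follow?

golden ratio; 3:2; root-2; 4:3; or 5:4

Ratio = 875 / 617 ≈ 1.418.
Distances: golden ratio 1.618 (Δ 0.200); 3:2 1.500 (Δ 0.082); root-2 1.414 (Δ 0.004); 4:3 1.333 (Δ 0.085); 5:4 1.250 (Δ 0.168).

root-2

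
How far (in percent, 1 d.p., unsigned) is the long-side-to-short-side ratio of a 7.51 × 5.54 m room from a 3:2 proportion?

Ratio = 7.51 / 5.54 ≈ 1.3556.
Ideal 3:2 = 1.5000. |1.3556 − 1.5000| / 1.5000 ≈ 9.63% → 9.6%.

9.6%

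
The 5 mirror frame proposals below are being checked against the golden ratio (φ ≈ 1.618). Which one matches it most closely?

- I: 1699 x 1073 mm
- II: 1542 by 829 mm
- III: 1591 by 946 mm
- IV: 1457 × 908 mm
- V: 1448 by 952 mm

IV

Target golden ratio ≈ 1.618.
I: 1.583 (Δ0.035)  II: 1.860 (Δ0.242)  III: 1.682 (Δ0.064)  IV: 1.605 (Δ0.013)  V: 1.521 (Δ0.097)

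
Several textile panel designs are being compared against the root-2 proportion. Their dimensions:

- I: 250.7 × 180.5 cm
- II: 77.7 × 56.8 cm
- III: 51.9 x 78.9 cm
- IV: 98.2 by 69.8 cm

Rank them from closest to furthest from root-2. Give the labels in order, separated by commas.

IV, I, II, III

I: 250.7/180.5 ≈ 1.389 → |1.389 − 1.414| = 0.025
II: 77.7/56.8 ≈ 1.368 → |1.368 − 1.414| = 0.046
III: 78.9/51.9 ≈ 1.520 → |1.520 − 1.414| = 0.106
IV: 98.2/69.8 ≈ 1.407 → |1.407 − 1.414| = 0.007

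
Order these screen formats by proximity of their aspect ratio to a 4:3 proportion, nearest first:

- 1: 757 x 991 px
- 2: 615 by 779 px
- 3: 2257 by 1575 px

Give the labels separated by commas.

1: 991/757 ≈ 1.309 → |1.309 − 1.333| = 0.024
2: 779/615 ≈ 1.267 → |1.267 − 1.333| = 0.066
3: 2257/1575 ≈ 1.433 → |1.433 − 1.333| = 0.100

1, 2, 3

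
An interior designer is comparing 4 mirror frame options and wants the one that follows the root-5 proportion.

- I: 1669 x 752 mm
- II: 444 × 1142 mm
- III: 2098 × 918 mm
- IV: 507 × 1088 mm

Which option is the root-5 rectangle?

I

Target root-5 ≈ 2.236.
I: 2.219 (Δ0.017)  II: 2.572 (Δ0.336)  III: 2.285 (Δ0.049)  IV: 2.146 (Δ0.090)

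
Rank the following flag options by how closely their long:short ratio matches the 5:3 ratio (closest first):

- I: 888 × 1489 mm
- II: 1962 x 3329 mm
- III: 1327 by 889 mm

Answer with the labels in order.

I, II, III

I: 1489/888 ≈ 1.677 → |1.677 − 1.667| = 0.010
II: 3329/1962 ≈ 1.697 → |1.697 − 1.667| = 0.030
III: 1327/889 ≈ 1.493 → |1.493 − 1.667| = 0.174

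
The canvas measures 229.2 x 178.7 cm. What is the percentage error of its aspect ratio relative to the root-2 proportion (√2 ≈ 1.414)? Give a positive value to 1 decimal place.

Ratio = 229.2 / 178.7 ≈ 1.2826.
Ideal root-2 ≈ 1.4142. |1.2826 − 1.4142| / 1.4142 ≈ 9.31% → 9.3%.

9.3%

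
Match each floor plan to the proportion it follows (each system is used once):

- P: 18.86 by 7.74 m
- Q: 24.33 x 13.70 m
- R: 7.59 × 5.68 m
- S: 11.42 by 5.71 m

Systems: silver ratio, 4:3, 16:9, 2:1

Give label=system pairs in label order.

Ratios: P ≈ 2.437; Q ≈ 1.776; R ≈ 1.336; S ≈ 2.000.
Targets: silver ratio ≈ 2.414; 4:3 ≈ 1.333; 16:9 ≈ 1.778; 2:1 ≈ 2.000.

P=silver ratio, Q=16:9, R=4:3, S=2:1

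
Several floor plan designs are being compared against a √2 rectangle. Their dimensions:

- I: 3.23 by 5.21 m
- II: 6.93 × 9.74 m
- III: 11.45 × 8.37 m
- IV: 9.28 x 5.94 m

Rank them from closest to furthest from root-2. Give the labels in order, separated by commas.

II, III, IV, I

Ratios: I = 5.21 / 3.23 ≈ 1.613; II = 9.74 / 6.93 ≈ 1.405; III = 11.45 / 8.37 ≈ 1.368; IV = 9.28 / 5.94 ≈ 1.562.
|Δ from 1.414|: I 0.199; II 0.009; III 0.046; IV 0.148.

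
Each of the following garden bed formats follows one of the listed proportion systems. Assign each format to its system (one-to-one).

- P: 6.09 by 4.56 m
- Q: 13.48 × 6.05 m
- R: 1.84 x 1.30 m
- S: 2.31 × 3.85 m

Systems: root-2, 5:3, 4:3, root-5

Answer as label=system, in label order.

P=4:3, Q=root-5, R=root-2, S=5:3

P = 6.09/4.56 ≈ 1.336 → 4:3 (1.333)
Q = 13.48/6.05 ≈ 2.228 → root-5 (2.236)
R = 1.84/1.30 ≈ 1.415 → root-2 (1.414)
S = 3.85/2.31 ≈ 1.667 → 5:3 (1.667)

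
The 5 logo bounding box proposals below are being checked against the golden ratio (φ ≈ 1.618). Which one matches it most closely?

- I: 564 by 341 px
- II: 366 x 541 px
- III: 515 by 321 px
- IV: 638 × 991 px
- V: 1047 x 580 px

III

Ratios (long/short): I ≈ 1.654; II ≈ 1.478; III ≈ 1.604; IV ≈ 1.553; V ≈ 1.805.
golden ratio ≈ 1.618; option III is nearest (Δ 0.014).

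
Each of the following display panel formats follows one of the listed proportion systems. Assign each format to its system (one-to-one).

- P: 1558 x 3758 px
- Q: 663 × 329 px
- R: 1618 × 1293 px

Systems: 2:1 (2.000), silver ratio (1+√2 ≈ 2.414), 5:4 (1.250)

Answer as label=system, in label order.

P=silver ratio, Q=2:1, R=5:4

Ratios: P ≈ 2.412; Q ≈ 2.015; R ≈ 1.251.
Targets: 2:1 ≈ 2.000; silver ratio ≈ 2.414; 5:4 ≈ 1.250.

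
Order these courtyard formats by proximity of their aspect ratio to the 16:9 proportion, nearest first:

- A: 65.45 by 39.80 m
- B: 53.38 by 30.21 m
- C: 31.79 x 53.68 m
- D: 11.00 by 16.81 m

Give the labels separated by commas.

B, C, A, D

A: 65.45/39.80 ≈ 1.644 → |1.644 − 1.778| = 0.134
B: 53.38/30.21 ≈ 1.767 → |1.767 − 1.778| = 0.011
C: 53.68/31.79 ≈ 1.689 → |1.689 − 1.778| = 0.089
D: 16.81/11.00 ≈ 1.528 → |1.528 − 1.778| = 0.250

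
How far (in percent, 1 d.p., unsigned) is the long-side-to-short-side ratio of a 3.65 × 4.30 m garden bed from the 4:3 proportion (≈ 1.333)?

Ratio = 4.30 / 3.65 ≈ 1.1781.
Ideal 4:3 ≈ 1.3333. |1.1781 − 1.3333| / 1.3333 ≈ 11.64% → 11.6%.

11.6%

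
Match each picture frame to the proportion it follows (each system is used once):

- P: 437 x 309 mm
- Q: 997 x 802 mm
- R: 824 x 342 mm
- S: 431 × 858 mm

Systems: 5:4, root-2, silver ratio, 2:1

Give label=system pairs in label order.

P=root-2, Q=5:4, R=silver ratio, S=2:1

Ratios: P ≈ 1.414; Q ≈ 1.243; R ≈ 2.409; S ≈ 1.991.
Targets: 5:4 ≈ 1.250; root-2 ≈ 1.414; silver ratio ≈ 2.414; 2:1 ≈ 2.000.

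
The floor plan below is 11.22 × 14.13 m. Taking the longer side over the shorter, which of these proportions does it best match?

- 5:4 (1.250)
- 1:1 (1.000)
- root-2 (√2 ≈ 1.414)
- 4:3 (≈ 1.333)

5:4

Ratio = 14.13 / 11.22 ≈ 1.259.
Distances: 5:4 1.250 (Δ 0.009); 1:1 1.000 (Δ 0.259); root-2 1.414 (Δ 0.155); 4:3 1.333 (Δ 0.074).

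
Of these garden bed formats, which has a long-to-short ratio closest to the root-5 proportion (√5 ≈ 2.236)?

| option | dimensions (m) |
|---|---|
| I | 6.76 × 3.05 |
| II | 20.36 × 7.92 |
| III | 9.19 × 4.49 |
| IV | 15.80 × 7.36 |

I

Ratios (long/short): I ≈ 2.216; II ≈ 2.571; III ≈ 2.047; IV ≈ 2.147.
root-5 ≈ 2.236; option I is nearest (Δ 0.020).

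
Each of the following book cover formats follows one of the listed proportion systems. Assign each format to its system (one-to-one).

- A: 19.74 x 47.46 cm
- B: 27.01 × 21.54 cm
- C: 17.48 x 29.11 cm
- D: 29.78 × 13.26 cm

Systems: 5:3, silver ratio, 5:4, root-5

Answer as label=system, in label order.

A=silver ratio, B=5:4, C=5:3, D=root-5

A = 47.46/19.74 ≈ 2.404 → silver ratio (2.414)
B = 27.01/21.54 ≈ 1.254 → 5:4 (1.250)
C = 29.11/17.48 ≈ 1.665 → 5:3 (1.667)
D = 29.78/13.26 ≈ 2.246 → root-5 (2.236)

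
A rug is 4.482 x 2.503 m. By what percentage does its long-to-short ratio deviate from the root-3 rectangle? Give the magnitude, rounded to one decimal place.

3.4%

Ratio = 4.482 / 2.503 ≈ 1.7907.
Ideal root-3 ≈ 1.7321. |1.7907 − 1.7321| / 1.7321 ≈ 3.38% → 3.4%.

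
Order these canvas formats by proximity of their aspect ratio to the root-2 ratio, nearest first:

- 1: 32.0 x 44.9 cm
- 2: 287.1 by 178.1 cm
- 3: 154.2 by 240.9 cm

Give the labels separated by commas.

1, 3, 2

Ratios: 1 = 44.9 / 32.0 ≈ 1.403; 2 = 287.1 / 178.1 ≈ 1.612; 3 = 240.9 / 154.2 ≈ 1.562.
|Δ from 1.414|: 1 0.011; 2 0.198; 3 0.148.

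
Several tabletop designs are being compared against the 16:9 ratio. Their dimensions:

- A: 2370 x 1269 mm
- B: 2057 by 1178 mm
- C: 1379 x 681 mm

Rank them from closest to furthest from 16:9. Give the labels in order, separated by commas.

Ratios: A = 2370 / 1269 ≈ 1.868; B = 2057 / 1178 ≈ 1.746; C = 1379 / 681 ≈ 2.025.
|Δ from 1.778|: A 0.090; B 0.032; C 0.247.

B, A, C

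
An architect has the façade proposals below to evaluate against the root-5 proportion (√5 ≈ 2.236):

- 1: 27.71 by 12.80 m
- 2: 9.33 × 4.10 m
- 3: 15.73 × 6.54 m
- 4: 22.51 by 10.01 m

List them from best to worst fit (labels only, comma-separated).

Ratios: 1 = 27.71 / 12.80 ≈ 2.165; 2 = 9.33 / 4.10 ≈ 2.276; 3 = 15.73 / 6.54 ≈ 2.405; 4 = 22.51 / 10.01 ≈ 2.249.
|Δ from 2.236|: 1 0.071; 2 0.040; 3 0.169; 4 0.013.

4, 2, 1, 3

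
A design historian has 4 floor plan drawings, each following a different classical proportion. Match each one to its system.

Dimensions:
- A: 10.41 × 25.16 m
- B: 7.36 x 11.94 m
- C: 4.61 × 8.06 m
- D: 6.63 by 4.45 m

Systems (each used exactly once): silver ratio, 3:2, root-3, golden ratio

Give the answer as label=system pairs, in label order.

Ratios: A ≈ 2.417; B ≈ 1.622; C ≈ 1.748; D ≈ 1.490.
Targets: silver ratio ≈ 2.414; 3:2 ≈ 1.500; root-3 ≈ 1.732; golden ratio ≈ 1.618.

A=silver ratio, B=golden ratio, C=root-3, D=3:2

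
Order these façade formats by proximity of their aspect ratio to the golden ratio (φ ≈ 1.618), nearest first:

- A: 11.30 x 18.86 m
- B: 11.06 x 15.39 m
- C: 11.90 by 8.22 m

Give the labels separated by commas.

A, C, B

A: 18.86/11.30 ≈ 1.669 → |1.669 − 1.618| = 0.051
B: 15.39/11.06 ≈ 1.392 → |1.392 − 1.618| = 0.226
C: 11.90/8.22 ≈ 1.448 → |1.448 − 1.618| = 0.170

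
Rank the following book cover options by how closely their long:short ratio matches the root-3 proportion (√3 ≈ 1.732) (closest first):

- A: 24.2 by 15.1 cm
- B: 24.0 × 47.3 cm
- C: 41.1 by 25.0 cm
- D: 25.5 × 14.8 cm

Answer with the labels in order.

D, C, A, B

Ratios: A = 24.2 / 15.1 ≈ 1.603; B = 47.3 / 24.0 ≈ 1.971; C = 41.1 / 25.0 ≈ 1.644; D = 25.5 / 14.8 ≈ 1.723.
|Δ from 1.732|: A 0.129; B 0.239; C 0.088; D 0.009.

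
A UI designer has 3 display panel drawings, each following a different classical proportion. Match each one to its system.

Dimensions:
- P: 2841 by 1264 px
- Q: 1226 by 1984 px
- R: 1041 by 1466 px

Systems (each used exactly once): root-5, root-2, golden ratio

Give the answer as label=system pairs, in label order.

P = 2841/1264 ≈ 2.248 → root-5 (2.236)
Q = 1984/1226 ≈ 1.618 → golden ratio (1.618)
R = 1466/1041 ≈ 1.408 → root-2 (1.414)

P=root-5, Q=golden ratio, R=root-2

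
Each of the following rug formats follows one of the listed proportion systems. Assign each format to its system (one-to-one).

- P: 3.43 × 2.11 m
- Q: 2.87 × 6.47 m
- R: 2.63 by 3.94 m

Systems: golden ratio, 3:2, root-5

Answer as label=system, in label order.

P=golden ratio, Q=root-5, R=3:2

P = 3.43/2.11 ≈ 1.626 → golden ratio (1.618)
Q = 6.47/2.87 ≈ 2.254 → root-5 (2.236)
R = 3.94/2.63 ≈ 1.498 → 3:2 (1.500)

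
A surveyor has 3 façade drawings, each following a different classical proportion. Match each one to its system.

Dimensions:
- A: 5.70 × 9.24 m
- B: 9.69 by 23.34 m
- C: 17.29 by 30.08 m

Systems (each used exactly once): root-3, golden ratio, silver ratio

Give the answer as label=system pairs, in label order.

A=golden ratio, B=silver ratio, C=root-3

Ratios: A ≈ 1.621; B ≈ 2.409; C ≈ 1.740.
Targets: root-3 ≈ 1.732; golden ratio ≈ 1.618; silver ratio ≈ 2.414.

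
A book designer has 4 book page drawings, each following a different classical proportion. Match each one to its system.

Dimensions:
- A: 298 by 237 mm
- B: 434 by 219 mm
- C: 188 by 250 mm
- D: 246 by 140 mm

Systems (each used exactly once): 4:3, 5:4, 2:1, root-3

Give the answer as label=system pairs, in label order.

A = 298/237 ≈ 1.257 → 5:4 (1.250)
B = 434/219 ≈ 1.982 → 2:1 (2.000)
C = 250/188 ≈ 1.330 → 4:3 (1.333)
D = 246/140 ≈ 1.757 → root-3 (1.732)

A=5:4, B=2:1, C=4:3, D=root-3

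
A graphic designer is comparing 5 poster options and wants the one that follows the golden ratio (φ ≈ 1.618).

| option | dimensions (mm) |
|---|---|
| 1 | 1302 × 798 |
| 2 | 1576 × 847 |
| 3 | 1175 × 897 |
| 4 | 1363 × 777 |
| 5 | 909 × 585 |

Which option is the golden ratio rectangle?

1

Ratios (long/short): 1 ≈ 1.632; 2 ≈ 1.861; 3 ≈ 1.310; 4 ≈ 1.754; 5 ≈ 1.554.
golden ratio ≈ 1.618; option 1 is nearest (Δ 0.014).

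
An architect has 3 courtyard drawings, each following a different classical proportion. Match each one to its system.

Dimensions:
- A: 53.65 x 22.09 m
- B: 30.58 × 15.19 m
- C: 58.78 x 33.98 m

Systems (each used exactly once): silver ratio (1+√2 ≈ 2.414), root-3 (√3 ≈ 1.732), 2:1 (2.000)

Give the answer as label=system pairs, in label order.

A=silver ratio, B=2:1, C=root-3

A = 53.65/22.09 ≈ 2.429 → silver ratio (2.414)
B = 30.58/15.19 ≈ 2.013 → 2:1 (2.000)
C = 58.78/33.98 ≈ 1.730 → root-3 (1.732)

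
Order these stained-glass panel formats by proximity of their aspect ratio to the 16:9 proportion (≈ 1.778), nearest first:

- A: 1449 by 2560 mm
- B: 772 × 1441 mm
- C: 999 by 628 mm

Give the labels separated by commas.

Ratios: A = 2560 / 1449 ≈ 1.767; B = 1441 / 772 ≈ 1.867; C = 999 / 628 ≈ 1.591.
|Δ from 1.778|: A 0.011; B 0.089; C 0.187.

A, B, C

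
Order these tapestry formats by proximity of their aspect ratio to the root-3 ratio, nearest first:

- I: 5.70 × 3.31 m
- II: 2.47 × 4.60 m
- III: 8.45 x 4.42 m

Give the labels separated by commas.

I: 5.70/3.31 ≈ 1.722 → |1.722 − 1.732| = 0.010
II: 4.60/2.47 ≈ 1.862 → |1.862 − 1.732| = 0.130
III: 8.45/4.42 ≈ 1.912 → |1.912 − 1.732| = 0.180

I, II, III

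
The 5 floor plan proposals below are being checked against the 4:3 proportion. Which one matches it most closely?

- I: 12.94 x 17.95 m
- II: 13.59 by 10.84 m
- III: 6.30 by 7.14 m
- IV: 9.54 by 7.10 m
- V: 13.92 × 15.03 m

IV

Ratios (long/short): I ≈ 1.387; II ≈ 1.254; III ≈ 1.133; IV ≈ 1.344; V ≈ 1.080.
4:3 ≈ 1.333; option IV is nearest (Δ 0.011).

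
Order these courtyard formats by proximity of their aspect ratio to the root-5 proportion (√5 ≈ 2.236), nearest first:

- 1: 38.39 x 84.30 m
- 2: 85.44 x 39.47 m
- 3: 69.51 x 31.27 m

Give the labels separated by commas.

3, 1, 2

1: 84.30/38.39 ≈ 2.196 → |2.196 − 2.236| = 0.040
2: 85.44/39.47 ≈ 2.165 → |2.165 − 2.236| = 0.071
3: 69.51/31.27 ≈ 2.223 → |2.223 − 2.236| = 0.013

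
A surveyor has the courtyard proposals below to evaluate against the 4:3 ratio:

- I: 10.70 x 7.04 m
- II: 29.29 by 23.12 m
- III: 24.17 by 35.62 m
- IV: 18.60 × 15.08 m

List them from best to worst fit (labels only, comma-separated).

II, IV, III, I

Ratios: I = 10.70 / 7.04 ≈ 1.520; II = 29.29 / 23.12 ≈ 1.267; III = 35.62 / 24.17 ≈ 1.474; IV = 18.60 / 15.08 ≈ 1.233.
|Δ from 1.333|: I 0.187; II 0.066; III 0.141; IV 0.100.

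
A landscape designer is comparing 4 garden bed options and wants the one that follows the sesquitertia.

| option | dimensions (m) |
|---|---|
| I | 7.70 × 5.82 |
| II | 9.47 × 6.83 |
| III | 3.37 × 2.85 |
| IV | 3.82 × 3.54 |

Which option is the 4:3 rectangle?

I

Ratios (long/short): I ≈ 1.323; II ≈ 1.387; III ≈ 1.182; IV ≈ 1.079.
4:3 ≈ 1.333; option I is nearest (Δ 0.010).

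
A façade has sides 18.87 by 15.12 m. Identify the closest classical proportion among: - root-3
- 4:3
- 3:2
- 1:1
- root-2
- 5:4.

5:4

Ratio = 18.87 / 15.12 ≈ 1.248.
Distances: root-3 1.732 (Δ 0.484); 4:3 1.333 (Δ 0.085); 3:2 1.500 (Δ 0.252); 1:1 1.000 (Δ 0.248); root-2 1.414 (Δ 0.166); 5:4 1.250 (Δ 0.002).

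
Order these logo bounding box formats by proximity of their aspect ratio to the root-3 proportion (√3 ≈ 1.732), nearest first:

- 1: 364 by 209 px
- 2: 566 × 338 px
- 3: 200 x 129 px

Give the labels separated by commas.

1: 364/209 ≈ 1.742 → |1.742 − 1.732| = 0.010
2: 566/338 ≈ 1.675 → |1.675 − 1.732| = 0.057
3: 200/129 ≈ 1.550 → |1.550 − 1.732| = 0.182

1, 2, 3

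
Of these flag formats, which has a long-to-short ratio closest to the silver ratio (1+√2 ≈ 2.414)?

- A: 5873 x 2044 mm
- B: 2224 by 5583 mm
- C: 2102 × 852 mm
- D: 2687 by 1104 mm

Ratios (long/short): A ≈ 2.873; B ≈ 2.510; C ≈ 2.467; D ≈ 2.434.
silver ratio ≈ 2.414; option D is nearest (Δ 0.020).

D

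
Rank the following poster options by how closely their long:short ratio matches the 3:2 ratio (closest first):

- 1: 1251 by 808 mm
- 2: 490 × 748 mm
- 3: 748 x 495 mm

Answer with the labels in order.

3, 2, 1

Ratios: 1 = 1251 / 808 ≈ 1.548; 2 = 748 / 490 ≈ 1.527; 3 = 748 / 495 ≈ 1.511.
|Δ from 1.500|: 1 0.048; 2 0.027; 3 0.011.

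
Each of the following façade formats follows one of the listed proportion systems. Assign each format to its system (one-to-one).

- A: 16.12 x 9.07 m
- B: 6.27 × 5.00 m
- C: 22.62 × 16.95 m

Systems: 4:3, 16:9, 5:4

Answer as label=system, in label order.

A=16:9, B=5:4, C=4:3

Ratios: A ≈ 1.777; B ≈ 1.254; C ≈ 1.335.
Targets: 4:3 ≈ 1.333; 16:9 ≈ 1.778; 5:4 ≈ 1.250.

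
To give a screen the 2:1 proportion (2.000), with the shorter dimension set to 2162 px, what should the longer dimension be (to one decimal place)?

2:1 = 2.00000.
Longer side = 2162 × 2.00000 ≈ 4324.000 → 4324.0 px.

4324.0 px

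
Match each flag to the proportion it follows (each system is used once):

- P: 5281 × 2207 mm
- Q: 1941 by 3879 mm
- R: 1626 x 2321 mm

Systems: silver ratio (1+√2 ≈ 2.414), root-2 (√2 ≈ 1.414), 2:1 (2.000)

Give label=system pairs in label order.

Ratios: P ≈ 2.393; Q ≈ 1.998; R ≈ 1.427.
Targets: silver ratio ≈ 2.414; root-2 ≈ 1.414; 2:1 ≈ 2.000.

P=silver ratio, Q=2:1, R=root-2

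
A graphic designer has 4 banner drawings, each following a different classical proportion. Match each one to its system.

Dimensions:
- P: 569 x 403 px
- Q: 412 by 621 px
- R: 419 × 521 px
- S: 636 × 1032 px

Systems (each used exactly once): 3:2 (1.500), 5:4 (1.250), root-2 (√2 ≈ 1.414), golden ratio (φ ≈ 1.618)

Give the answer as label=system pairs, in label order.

Ratios: P ≈ 1.412; Q ≈ 1.507; R ≈ 1.243; S ≈ 1.623.
Targets: 3:2 ≈ 1.500; 5:4 ≈ 1.250; root-2 ≈ 1.414; golden ratio ≈ 1.618.

P=root-2, Q=3:2, R=5:4, S=golden ratio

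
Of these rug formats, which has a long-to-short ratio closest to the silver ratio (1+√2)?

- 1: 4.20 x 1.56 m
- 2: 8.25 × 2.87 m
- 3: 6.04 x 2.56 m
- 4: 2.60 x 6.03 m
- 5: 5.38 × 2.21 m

5

Target silver ratio ≈ 2.414.
1: 2.692 (Δ0.278)  2: 2.875 (Δ0.461)  3: 2.359 (Δ0.055)  4: 2.319 (Δ0.095)  5: 2.434 (Δ0.020)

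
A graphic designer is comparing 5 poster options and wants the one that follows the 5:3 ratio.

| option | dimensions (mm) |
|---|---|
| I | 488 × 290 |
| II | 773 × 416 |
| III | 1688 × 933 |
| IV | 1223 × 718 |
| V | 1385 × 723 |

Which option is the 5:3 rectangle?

Ratios (long/short): I ≈ 1.683; II ≈ 1.858; III ≈ 1.809; IV ≈ 1.703; V ≈ 1.916.
5:3 ≈ 1.667; option I is nearest (Δ 0.016).

I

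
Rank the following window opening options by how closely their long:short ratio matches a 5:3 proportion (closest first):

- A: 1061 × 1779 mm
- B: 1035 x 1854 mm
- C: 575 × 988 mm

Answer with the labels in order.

A, C, B

Ratios: A = 1779 / 1061 ≈ 1.677; B = 1854 / 1035 ≈ 1.791; C = 988 / 575 ≈ 1.718.
|Δ from 1.667|: A 0.010; B 0.124; C 0.051.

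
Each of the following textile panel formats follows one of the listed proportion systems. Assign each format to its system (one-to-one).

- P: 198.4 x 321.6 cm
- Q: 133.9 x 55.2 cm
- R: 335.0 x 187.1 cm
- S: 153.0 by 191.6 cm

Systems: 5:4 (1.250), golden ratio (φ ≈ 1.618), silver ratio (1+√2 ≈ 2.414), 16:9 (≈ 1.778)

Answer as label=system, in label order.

Ratios: P ≈ 1.621; Q ≈ 2.426; R ≈ 1.790; S ≈ 1.252.
Targets: 5:4 ≈ 1.250; golden ratio ≈ 1.618; silver ratio ≈ 2.414; 16:9 ≈ 1.778.

P=golden ratio, Q=silver ratio, R=16:9, S=5:4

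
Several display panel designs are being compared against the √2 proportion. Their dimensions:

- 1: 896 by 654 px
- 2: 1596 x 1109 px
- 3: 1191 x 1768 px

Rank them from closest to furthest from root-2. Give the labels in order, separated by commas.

1: 896/654 ≈ 1.370 → |1.370 − 1.414| = 0.044
2: 1596/1109 ≈ 1.439 → |1.439 − 1.414| = 0.025
3: 1768/1191 ≈ 1.484 → |1.484 − 1.414| = 0.070

2, 1, 3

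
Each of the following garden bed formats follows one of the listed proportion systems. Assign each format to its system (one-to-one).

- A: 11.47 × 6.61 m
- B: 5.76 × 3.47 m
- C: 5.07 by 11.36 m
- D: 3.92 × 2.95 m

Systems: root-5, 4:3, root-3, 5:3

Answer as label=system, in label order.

A=root-3, B=5:3, C=root-5, D=4:3

A = 11.47/6.61 ≈ 1.735 → root-3 (1.732)
B = 5.76/3.47 ≈ 1.660 → 5:3 (1.667)
C = 11.36/5.07 ≈ 2.241 → root-5 (2.236)
D = 3.92/2.95 ≈ 1.329 → 4:3 (1.333)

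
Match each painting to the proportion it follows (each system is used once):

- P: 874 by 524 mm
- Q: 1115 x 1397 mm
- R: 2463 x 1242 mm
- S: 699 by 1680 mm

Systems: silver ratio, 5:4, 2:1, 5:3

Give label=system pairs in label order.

P=5:3, Q=5:4, R=2:1, S=silver ratio

Ratios: P ≈ 1.668; Q ≈ 1.253; R ≈ 1.983; S ≈ 2.403.
Targets: silver ratio ≈ 2.414; 5:4 ≈ 1.250; 2:1 ≈ 2.000; 5:3 ≈ 1.667.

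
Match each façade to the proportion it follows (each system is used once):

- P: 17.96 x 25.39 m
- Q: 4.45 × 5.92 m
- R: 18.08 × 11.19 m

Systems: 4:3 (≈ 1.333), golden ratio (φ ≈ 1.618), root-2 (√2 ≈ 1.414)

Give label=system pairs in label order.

P = 25.39/17.96 ≈ 1.414 → root-2 (1.414)
Q = 5.92/4.45 ≈ 1.330 → 4:3 (1.333)
R = 18.08/11.19 ≈ 1.616 → golden ratio (1.618)

P=root-2, Q=4:3, R=golden ratio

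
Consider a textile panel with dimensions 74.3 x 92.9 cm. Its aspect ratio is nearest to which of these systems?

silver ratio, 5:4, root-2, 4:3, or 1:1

5:4

92.9/74.3 ≈ 1.250. Nearest candidates are 5:4 (1.250, off by 0.000) and 4:3 (1.333, off by 0.083).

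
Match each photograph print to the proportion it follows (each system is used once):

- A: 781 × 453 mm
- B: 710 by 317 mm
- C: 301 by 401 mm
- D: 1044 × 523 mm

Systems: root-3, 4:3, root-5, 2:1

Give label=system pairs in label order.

Ratios: A ≈ 1.724; B ≈ 2.240; C ≈ 1.332; D ≈ 1.996.
Targets: root-3 ≈ 1.732; 4:3 ≈ 1.333; root-5 ≈ 2.236; 2:1 ≈ 2.000.

A=root-3, B=root-5, C=4:3, D=2:1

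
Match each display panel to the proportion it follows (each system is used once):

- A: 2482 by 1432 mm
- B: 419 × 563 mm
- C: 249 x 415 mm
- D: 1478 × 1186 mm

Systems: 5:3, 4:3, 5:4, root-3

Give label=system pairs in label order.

A=root-3, B=4:3, C=5:3, D=5:4

Ratios: A ≈ 1.733; B ≈ 1.344; C ≈ 1.667; D ≈ 1.246.
Targets: 5:3 ≈ 1.667; 4:3 ≈ 1.333; 5:4 ≈ 1.250; root-3 ≈ 1.732.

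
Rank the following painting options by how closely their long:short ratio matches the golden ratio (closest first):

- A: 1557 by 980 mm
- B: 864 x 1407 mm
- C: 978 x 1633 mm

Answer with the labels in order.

Ratios: A = 1557 / 980 ≈ 1.589; B = 1407 / 864 ≈ 1.628; C = 1633 / 978 ≈ 1.670.
|Δ from 1.618|: A 0.029; B 0.010; C 0.052.

B, A, C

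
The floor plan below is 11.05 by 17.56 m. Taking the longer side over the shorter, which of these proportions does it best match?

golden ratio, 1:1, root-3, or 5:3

Ratio = 17.56 / 11.05 ≈ 1.589.
Distances: golden ratio 1.618 (Δ 0.029); 1:1 1.000 (Δ 0.589); root-3 1.732 (Δ 0.143); 5:3 1.667 (Δ 0.078).

golden ratio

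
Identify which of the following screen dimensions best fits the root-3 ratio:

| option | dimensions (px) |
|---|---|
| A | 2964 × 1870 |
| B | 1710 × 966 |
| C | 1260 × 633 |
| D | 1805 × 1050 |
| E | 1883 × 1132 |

D

Target root-3 ≈ 1.732.
A: 1.585 (Δ0.147)  B: 1.770 (Δ0.038)  C: 1.991 (Δ0.259)  D: 1.719 (Δ0.013)  E: 1.663 (Δ0.069)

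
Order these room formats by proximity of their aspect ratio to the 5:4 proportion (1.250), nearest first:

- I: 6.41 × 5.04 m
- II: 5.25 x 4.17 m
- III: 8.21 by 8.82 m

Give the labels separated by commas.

Ratios: I = 6.41 / 5.04 ≈ 1.272; II = 5.25 / 4.17 ≈ 1.259; III = 8.82 / 8.21 ≈ 1.074.
|Δ from 1.250|: I 0.022; II 0.009; III 0.176.

II, I, III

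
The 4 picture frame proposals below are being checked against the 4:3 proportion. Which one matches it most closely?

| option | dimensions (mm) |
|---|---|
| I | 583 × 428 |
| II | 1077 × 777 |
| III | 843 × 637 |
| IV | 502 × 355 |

Target 4:3 ≈ 1.333.
I: 1.362 (Δ0.029)  II: 1.386 (Δ0.053)  III: 1.323 (Δ0.010)  IV: 1.414 (Δ0.081)

III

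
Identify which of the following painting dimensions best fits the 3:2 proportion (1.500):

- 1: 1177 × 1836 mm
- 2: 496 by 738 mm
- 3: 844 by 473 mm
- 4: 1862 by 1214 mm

Ratios (long/short): 1 ≈ 1.560; 2 ≈ 1.488; 3 ≈ 1.784; 4 ≈ 1.534.
3:2 ≈ 1.500; option 2 is nearest (Δ 0.012).

2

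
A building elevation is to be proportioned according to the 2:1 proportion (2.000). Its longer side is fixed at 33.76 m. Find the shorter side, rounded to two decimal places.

2:1 = 2.00000.
Shorter side = 33.76 ÷ 2.00000 ≈ 16.8800 → 16.88 m.

16.88 m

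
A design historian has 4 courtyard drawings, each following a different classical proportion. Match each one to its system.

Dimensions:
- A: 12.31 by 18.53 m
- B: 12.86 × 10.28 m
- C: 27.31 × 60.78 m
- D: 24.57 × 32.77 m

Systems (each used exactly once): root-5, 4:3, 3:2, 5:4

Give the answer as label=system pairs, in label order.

A=3:2, B=5:4, C=root-5, D=4:3

A = 18.53/12.31 ≈ 1.505 → 3:2 (1.500)
B = 12.86/10.28 ≈ 1.251 → 5:4 (1.250)
C = 60.78/27.31 ≈ 2.226 → root-5 (2.236)
D = 32.77/24.57 ≈ 1.334 → 4:3 (1.333)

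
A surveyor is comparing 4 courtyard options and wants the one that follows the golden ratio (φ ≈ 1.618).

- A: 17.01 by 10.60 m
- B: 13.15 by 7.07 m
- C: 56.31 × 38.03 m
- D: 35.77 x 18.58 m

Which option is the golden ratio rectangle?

Target golden ratio ≈ 1.618.
A: 1.605 (Δ0.013)  B: 1.860 (Δ0.242)  C: 1.481 (Δ0.137)  D: 1.925 (Δ0.307)

A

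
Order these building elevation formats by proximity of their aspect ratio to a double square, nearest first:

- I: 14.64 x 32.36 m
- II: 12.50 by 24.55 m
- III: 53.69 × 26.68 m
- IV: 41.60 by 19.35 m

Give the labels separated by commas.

III, II, IV, I

I: 32.36/14.64 ≈ 2.210 → |2.210 − 2.000| = 0.210
II: 24.55/12.50 ≈ 1.964 → |1.964 − 2.000| = 0.036
III: 53.69/26.68 ≈ 2.012 → |2.012 − 2.000| = 0.012
IV: 41.60/19.35 ≈ 2.150 → |2.150 − 2.000| = 0.150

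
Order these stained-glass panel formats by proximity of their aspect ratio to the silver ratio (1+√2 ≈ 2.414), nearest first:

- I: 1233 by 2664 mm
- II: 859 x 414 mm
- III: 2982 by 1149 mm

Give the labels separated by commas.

Ratios: I = 2664 / 1233 ≈ 2.161; II = 859 / 414 ≈ 2.075; III = 2982 / 1149 ≈ 2.595.
|Δ from 2.414|: I 0.253; II 0.339; III 0.181.

III, I, II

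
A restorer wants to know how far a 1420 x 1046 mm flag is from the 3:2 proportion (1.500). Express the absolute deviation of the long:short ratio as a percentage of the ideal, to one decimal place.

9.5%

Ratio = 1420 / 1046 ≈ 1.3576.
Ideal 3:2 = 1.5000. |1.3576 − 1.5000| / 1.5000 ≈ 9.49% → 9.5%.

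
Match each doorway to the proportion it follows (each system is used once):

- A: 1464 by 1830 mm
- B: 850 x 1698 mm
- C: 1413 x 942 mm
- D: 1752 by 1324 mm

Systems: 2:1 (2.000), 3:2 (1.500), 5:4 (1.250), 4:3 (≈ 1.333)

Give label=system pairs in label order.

Ratios: A ≈ 1.250; B ≈ 1.998; C ≈ 1.500; D ≈ 1.323.
Targets: 2:1 ≈ 2.000; 3:2 ≈ 1.500; 5:4 ≈ 1.250; 4:3 ≈ 1.333.

A=5:4, B=2:1, C=3:2, D=4:3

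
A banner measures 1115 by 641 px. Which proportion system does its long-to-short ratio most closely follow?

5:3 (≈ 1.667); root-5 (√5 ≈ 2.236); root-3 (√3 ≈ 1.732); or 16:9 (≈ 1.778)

root-3

1115/641 ≈ 1.739. Nearest candidates are root-3 (1.732, off by 0.007) and 16:9 (1.778, off by 0.039).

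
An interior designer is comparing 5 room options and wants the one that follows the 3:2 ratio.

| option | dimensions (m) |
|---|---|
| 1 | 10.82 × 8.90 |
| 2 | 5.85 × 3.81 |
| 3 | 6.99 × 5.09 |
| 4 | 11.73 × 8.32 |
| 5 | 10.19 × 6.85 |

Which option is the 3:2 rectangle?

5

Ratios (long/short): 1 ≈ 1.216; 2 ≈ 1.535; 3 ≈ 1.373; 4 ≈ 1.410; 5 ≈ 1.488.
3:2 ≈ 1.500; option 5 is nearest (Δ 0.012).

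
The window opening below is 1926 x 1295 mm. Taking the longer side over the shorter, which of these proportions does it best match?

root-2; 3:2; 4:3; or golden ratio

3:2

Ratio = 1926 / 1295 ≈ 1.487.
Distances: root-2 1.414 (Δ 0.073); 3:2 1.500 (Δ 0.013); 4:3 1.333 (Δ 0.154); golden ratio 1.618 (Δ 0.131).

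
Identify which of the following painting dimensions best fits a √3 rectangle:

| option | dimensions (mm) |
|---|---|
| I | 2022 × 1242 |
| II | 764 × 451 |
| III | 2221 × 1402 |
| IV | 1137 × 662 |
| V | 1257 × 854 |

Target root-3 ≈ 1.732.
I: 1.628 (Δ0.104)  II: 1.694 (Δ0.038)  III: 1.584 (Δ0.148)  IV: 1.718 (Δ0.014)  V: 1.472 (Δ0.260)

IV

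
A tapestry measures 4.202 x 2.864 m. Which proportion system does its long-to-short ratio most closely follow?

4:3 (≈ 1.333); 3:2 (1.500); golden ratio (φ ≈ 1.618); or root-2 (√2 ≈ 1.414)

3:2

Ratio = 4.202 / 2.864 ≈ 1.467.
Distances: 4:3 1.333 (Δ 0.134); 3:2 1.500 (Δ 0.033); golden ratio 1.618 (Δ 0.151); root-2 1.414 (Δ 0.053).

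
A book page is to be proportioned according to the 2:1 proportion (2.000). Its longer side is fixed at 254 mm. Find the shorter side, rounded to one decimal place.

2:1 = 2.00000.
Shorter side = 254 ÷ 2.00000 ≈ 127.000 → 127.0 mm.

127.0 mm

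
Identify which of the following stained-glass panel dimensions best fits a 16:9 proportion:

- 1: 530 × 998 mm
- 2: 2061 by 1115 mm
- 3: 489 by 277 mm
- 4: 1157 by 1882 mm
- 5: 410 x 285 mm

3

Target 16:9 ≈ 1.778.
1: 1.883 (Δ0.105)  2: 1.848 (Δ0.070)  3: 1.765 (Δ0.013)  4: 1.627 (Δ0.151)  5: 1.439 (Δ0.339)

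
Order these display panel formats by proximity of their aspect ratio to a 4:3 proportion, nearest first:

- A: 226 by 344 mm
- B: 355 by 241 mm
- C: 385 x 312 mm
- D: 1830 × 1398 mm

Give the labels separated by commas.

Ratios: A = 344 / 226 ≈ 1.522; B = 355 / 241 ≈ 1.473; C = 385 / 312 ≈ 1.234; D = 1830 / 1398 ≈ 1.309.
|Δ from 1.333|: A 0.189; B 0.140; C 0.099; D 0.024.

D, C, B, A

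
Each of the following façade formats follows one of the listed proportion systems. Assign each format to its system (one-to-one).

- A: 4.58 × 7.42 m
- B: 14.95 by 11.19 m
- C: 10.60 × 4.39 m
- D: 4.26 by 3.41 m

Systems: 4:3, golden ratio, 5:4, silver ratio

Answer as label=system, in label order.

A = 7.42/4.58 ≈ 1.620 → golden ratio (1.618)
B = 14.95/11.19 ≈ 1.336 → 4:3 (1.333)
C = 10.60/4.39 ≈ 2.415 → silver ratio (2.414)
D = 4.26/3.41 ≈ 1.249 → 5:4 (1.250)

A=golden ratio, B=4:3, C=silver ratio, D=5:4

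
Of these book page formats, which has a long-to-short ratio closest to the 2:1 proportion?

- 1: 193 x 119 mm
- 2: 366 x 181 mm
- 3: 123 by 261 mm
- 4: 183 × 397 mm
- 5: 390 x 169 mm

Ratios (long/short): 1 ≈ 1.622; 2 ≈ 2.022; 3 ≈ 2.122; 4 ≈ 2.169; 5 ≈ 2.308.
2:1 ≈ 2.000; option 2 is nearest (Δ 0.022).

2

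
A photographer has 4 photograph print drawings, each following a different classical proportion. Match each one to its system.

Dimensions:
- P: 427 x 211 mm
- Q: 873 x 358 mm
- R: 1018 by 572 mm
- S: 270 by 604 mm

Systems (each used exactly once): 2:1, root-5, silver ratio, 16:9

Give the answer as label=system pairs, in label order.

P=2:1, Q=silver ratio, R=16:9, S=root-5

Ratios: P ≈ 2.024; Q ≈ 2.439; R ≈ 1.780; S ≈ 2.237.
Targets: 2:1 ≈ 2.000; root-5 ≈ 2.236; silver ratio ≈ 2.414; 16:9 ≈ 1.778.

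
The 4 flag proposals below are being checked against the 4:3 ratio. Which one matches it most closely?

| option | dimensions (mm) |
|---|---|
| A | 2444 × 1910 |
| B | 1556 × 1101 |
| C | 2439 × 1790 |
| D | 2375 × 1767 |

D

Ratios (long/short): A ≈ 1.280; B ≈ 1.413; C ≈ 1.363; D ≈ 1.344.
4:3 ≈ 1.333; option D is nearest (Δ 0.011).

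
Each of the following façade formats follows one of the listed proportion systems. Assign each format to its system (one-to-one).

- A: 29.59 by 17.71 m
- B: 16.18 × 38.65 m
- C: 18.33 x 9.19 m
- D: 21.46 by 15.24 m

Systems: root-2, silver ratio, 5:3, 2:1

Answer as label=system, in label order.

Ratios: A ≈ 1.671; B ≈ 2.389; C ≈ 1.995; D ≈ 1.408.
Targets: root-2 ≈ 1.414; silver ratio ≈ 2.414; 5:3 ≈ 1.667; 2:1 ≈ 2.000.

A=5:3, B=silver ratio, C=2:1, D=root-2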